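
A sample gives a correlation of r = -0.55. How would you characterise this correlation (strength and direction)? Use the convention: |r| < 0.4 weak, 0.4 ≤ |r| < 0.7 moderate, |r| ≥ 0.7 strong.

r = -0.55 < 0 so the relationship is negative.
|r| = 0.55, which falls in the moderate range.

moderate negative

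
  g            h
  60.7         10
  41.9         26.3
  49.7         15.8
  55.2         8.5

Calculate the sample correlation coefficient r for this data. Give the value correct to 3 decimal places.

n = 4, Σg = 207.5, Σh = 60.6, Σg² = 10957.23, Σh² = 1113.58, Σgh = 2963.43
nΣgh − ΣgΣh = 11853.72 − 12574.5 = -720.78
nΣg² − (Σg)² = 43828.92 − 43056.25 = 772.67; nΣh² − (Σh)² = 4454.32 − 3672.36 = 781.96
r = -720.78 / √(772.67 × 781.96) = -720.78 / 777.3011 ≈ -0.927

-0.927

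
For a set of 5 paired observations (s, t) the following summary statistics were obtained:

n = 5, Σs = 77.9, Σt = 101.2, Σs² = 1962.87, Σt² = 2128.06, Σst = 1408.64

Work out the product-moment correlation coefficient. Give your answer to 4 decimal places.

-0.6874

r = (nΣst − ΣsΣt) / √[(nΣs² − (Σs)²)(nΣt² − (Σt)²)]
Numerator: 5×1408.64 − 77.9×101.2 = -840.28
Denominator: √[(9814.35 − 6068.41)(10640.3 − 10241.44)] = √[3745.94 × 398.86] = 1222.3361
r = -840.28 / 1222.3361 ≈ -0.6874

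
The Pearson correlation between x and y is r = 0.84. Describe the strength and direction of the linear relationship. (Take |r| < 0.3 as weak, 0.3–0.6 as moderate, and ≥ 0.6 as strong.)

r = 0.84 > 0 so the relationship is positive.
|r| = 0.84, which falls in the strong range.

strong positive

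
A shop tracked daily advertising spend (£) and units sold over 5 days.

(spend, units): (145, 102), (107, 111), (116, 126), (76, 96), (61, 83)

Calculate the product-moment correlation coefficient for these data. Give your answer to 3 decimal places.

0.617

n = 5, Σx = 505, Σy = 518, Σx² = 55427, Σy² = 54706, Σxy = 53642
nΣxy − ΣxΣy = 268210 − 261590 = 6620
nΣx² − (Σx)² = 277135 − 255025 = 22110; nΣy² − (Σy)² = 273530 − 268324 = 5206
r = 6620 / √(22110 × 5206) = 6620 / 10728.6840 ≈ 0.617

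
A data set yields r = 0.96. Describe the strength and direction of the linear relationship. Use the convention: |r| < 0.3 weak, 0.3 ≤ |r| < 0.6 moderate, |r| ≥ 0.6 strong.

r = 0.96 > 0 so the relationship is positive.
|r| = 0.96, which falls in the strong range.

strong positive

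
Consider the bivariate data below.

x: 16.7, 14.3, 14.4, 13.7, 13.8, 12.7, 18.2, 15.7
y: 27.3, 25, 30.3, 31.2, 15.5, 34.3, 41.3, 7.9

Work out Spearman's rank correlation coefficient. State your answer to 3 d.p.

-0.048

Rank x: 7, 4, 5, 2, 3, 1, 8, 6
Rank y: 4, 3, 5, 6, 2, 7, 8, 1
d = rank(x) − rank(y): 3, 1, 0, -4, 1, -6, 0, 5; Σd² = 88
ρ = 1 − 6Σd² / [n(n²−1)] = 1 − 6×88 / (8×63) = 1 − 528/504 ≈ -0.048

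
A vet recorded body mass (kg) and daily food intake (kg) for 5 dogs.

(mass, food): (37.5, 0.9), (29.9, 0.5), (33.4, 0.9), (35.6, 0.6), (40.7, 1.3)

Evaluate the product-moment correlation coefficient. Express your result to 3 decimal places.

n = 5, Σx = 177.1, Σy = 4.2, Σx² = 6339.67, Σy² = 3.92, Σxy = 153.03
nΣxy − ΣxΣy = 765.15 − 743.82 = 21.33
nΣx² − (Σx)² = 31698.35 − 31364.41 = 333.94; nΣy² − (Σy)² = 19.6 − 17.64 = 1.96
r = 21.33 / √(333.94 × 1.96) = 21.33 / 25.5836 ≈ 0.834

0.834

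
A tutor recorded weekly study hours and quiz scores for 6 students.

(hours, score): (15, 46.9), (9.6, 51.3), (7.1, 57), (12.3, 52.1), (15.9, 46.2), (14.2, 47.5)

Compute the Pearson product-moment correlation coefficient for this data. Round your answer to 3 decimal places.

-0.948

n = 6, Σx = 74.1, Σy = 301, Σx² = 973.31, Σy² = 15185.4, Σxy = 3650.59
nΣxy − ΣxΣy = 21903.54 − 22304.1 = -400.56
nΣx² − (Σx)² = 5839.86 − 5490.81 = 349.05; nΣy² − (Σy)² = 91112.4 − 90601 = 511.4
r = -400.56 / √(349.05 × 511.4) = -400.56 / 422.4975 ≈ -0.948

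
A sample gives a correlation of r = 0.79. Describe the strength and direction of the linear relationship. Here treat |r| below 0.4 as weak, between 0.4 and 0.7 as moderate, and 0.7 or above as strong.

r = 0.79 > 0 so the relationship is positive.
|r| = 0.79, which falls in the strong range.

strong positive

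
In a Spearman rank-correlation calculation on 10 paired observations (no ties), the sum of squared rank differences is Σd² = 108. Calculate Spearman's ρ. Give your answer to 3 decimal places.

ρ = 1 − 6Σd² / [n(n²−1)] = 1 − 6×108 / (10×99)
  = 1 − 648/990 = 1 − 0.6545 ≈ 0.345

0.345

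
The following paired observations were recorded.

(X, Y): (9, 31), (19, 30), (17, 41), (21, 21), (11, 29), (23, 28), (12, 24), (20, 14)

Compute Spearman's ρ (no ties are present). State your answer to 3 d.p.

-0.524

Rank X: 1, 5, 4, 7, 2, 8, 3, 6
Rank Y: 7, 6, 8, 2, 5, 4, 3, 1
d = rank(X) − rank(Y): -6, -1, -4, 5, -3, 4, 0, 5; Σd² = 128
ρ = 1 − 6Σd² / [n(n²−1)] = 1 − 6×128 / (8×63) = 1 − 768/504 ≈ -0.524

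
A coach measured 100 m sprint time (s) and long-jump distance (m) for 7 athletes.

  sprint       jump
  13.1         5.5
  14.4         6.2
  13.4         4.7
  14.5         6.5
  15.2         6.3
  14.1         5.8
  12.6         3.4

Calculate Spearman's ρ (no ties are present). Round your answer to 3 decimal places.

0.929

Rank sprint: 2, 5, 3, 6, 7, 4, 1
Rank jump: 3, 5, 2, 7, 6, 4, 1
d = rank(sprint) − rank(jump): -1, 0, 1, -1, 1, 0, 0; Σd² = 4
ρ = 1 − 6Σd² / [n(n²−1)] = 1 − 6×4 / (7×48) = 1 − 24/336 ≈ 0.929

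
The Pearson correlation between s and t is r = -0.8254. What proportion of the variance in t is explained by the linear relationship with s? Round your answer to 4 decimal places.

r² = (-0.8254)² = 0.6813

0.6813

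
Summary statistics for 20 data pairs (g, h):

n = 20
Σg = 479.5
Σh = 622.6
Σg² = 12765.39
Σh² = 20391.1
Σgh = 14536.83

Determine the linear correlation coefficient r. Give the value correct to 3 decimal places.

r = (nΣgh − ΣgΣh) / √[(nΣg² − (Σg)²)(nΣh² − (Σh)²)]
Numerator: 20×14536.83 − 479.5×622.6 = -7800.1
Denominator: √[(255307.8 − 229920.25)(407822 − 387630.76)] = √[25387.55 × 20191.24] = 22640.8064
r = -7800.1 / 22640.8064 ≈ -0.345

-0.345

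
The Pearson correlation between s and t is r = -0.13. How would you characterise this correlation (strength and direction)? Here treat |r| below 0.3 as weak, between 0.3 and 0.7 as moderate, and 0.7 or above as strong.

weak negative

r = -0.13 < 0 so the relationship is negative.
|r| = 0.13, which falls in the weak range.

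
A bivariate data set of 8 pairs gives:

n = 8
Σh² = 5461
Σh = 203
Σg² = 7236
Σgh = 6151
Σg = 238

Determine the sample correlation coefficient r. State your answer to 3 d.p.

r = (nΣgh − ΣgΣh) / √[(nΣg² − (Σg)²)(nΣh² − (Σh)²)]
Numerator: 8×6151 − 238×203 = 894
Denominator: √[(57888 − 56644)(43688 − 41209)] = √[1244 × 2479] = 1756.0968
r = 894 / 1756.0968 ≈ 0.509

0.509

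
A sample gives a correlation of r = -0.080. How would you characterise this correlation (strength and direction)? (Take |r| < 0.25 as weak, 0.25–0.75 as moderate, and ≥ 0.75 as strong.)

weak negative

r = -0.080 < 0 so the relationship is negative.
|r| = 0.080, which falls in the weak range.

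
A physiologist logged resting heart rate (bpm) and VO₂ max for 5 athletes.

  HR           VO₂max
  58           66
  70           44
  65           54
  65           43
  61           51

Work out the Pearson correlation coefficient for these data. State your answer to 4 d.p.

-0.8068

n = 5, Σx = 319, Σy = 258, Σx² = 20435, Σy² = 13658, Σxy = 16324
nΣxy − ΣxΣy = 81620 − 82302 = -682
nΣx² − (Σx)² = 102175 − 101761 = 414; nΣy² − (Σy)² = 68290 − 66564 = 1726
r = -682 / √(414 × 1726) = -682 / 845.3189 ≈ -0.8068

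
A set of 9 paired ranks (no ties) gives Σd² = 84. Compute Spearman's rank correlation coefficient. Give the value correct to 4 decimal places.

ρ = 1 − 6Σd² / [n(n²−1)] = 1 − 6×84 / (9×80)
  = 1 − 504/720 = 1 − 0.70000 ≈ 0.3000

0.3000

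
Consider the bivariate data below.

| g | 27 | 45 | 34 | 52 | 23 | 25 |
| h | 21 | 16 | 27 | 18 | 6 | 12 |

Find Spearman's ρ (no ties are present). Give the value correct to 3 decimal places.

Rank g: 3, 5, 4, 6, 1, 2
Rank h: 5, 3, 6, 4, 1, 2
d = rank(g) − rank(h): -2, 2, -2, 2, 0, 0; Σd² = 16
ρ = 1 − 6Σd² / [n(n²−1)] = 1 − 6×16 / (6×35) = 1 − 96/210 ≈ 0.543

0.543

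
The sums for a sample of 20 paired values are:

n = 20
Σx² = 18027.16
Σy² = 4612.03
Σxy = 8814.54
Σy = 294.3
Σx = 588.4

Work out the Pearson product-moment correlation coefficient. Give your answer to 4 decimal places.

0.3480

r = (nΣxy − ΣxΣy) / √[(nΣx² − (Σx)²)(nΣy² − (Σy)²)]
Numerator: 20×8814.54 − 588.4×294.3 = 3124.68
Denominator: √[(360543.2 − 346214.56)(92240.6 − 86612.49)] = √[14328.64 × 5628.11] = 8980.1538
r = 3124.68 / 8980.1538 ≈ 0.3480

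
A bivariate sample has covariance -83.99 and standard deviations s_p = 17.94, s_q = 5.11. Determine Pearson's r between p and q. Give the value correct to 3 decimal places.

-0.916

r = Cov(p,q) / (s_p · s_q) = -83.99 / (17.94 × 5.11)
  = -83.99 / 91.6734 ≈ -0.916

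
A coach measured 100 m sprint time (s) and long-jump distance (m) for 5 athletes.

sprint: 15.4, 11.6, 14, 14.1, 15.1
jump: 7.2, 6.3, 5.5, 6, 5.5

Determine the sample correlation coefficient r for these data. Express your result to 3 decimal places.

n = 5, Σx = 70.2, Σy = 30.5, Σx² = 994.54, Σy² = 188.03, Σxy = 428.61
nΣxy − ΣxΣy = 2143.05 − 2141.1 = 1.95
nΣx² − (Σx)² = 4972.7 − 4928.04 = 44.66; nΣy² − (Σy)² = 940.15 − 930.25 = 9.9
r = 1.95 / √(44.66 × 9.9) = 1.95 / 21.0270 ≈ 0.093

0.093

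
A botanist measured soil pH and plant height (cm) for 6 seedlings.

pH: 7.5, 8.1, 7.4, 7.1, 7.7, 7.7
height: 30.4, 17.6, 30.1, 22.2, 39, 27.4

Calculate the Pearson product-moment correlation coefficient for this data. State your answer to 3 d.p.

n = 6, Σx = 45.5, Σy = 166.7, Σx² = 345.61, Σy² = 4904.53, Σxy = 1262.2
nΣxy − ΣxΣy = 7573.2 − 7584.85 = -11.65
nΣx² − (Σx)² = 2073.66 − 2070.25 = 3.41; nΣy² − (Σy)² = 29427.18 − 27788.89 = 1638.29
r = -11.65 / √(3.41 × 1638.29) = -11.65 / 74.7434 ≈ -0.156

-0.156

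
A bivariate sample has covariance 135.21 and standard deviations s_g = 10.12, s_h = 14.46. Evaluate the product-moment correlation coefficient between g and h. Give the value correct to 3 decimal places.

0.924

r = Cov(g,h) / (s_g · s_h) = 135.21 / (10.12 × 14.46)
  = 135.21 / 146.3352 ≈ 0.924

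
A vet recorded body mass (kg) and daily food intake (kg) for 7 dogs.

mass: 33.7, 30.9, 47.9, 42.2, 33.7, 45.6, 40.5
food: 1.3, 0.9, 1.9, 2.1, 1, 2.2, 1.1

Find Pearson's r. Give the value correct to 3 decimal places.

n = 7, Σx = 274.5, Σy = 10.5, Σx² = 11021.05, Σy² = 17.57, Σxy = 429.82
nΣxy − ΣxΣy = 3008.74 − 2882.25 = 126.49
nΣx² − (Σx)² = 77147.35 − 75350.25 = 1797.1; nΣy² − (Σy)² = 122.99 − 110.25 = 12.74
r = 126.49 / √(1797.1 × 12.74) = 126.49 / 151.3111 ≈ 0.836

0.836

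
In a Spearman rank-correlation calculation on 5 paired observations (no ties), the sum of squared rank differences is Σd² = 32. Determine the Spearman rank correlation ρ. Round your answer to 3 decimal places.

ρ = 1 − 6Σd² / [n(n²−1)] = 1 − 6×32 / (5×24)
  = 1 − 192/120 = 1 − 1.6000 ≈ -0.600

-0.600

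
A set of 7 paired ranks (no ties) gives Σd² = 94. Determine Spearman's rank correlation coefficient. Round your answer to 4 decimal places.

-0.6786

ρ = 1 − 6Σd² / [n(n²−1)] = 1 − 6×94 / (7×48)
  = 1 − 564/336 = 1 − 1.67857 ≈ -0.6786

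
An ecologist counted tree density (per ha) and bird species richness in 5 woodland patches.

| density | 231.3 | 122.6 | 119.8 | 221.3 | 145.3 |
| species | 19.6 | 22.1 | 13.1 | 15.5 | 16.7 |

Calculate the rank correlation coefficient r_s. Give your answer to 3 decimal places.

Rank density: 5, 2, 1, 4, 3
Rank species: 4, 5, 1, 2, 3
d = rank(density) − rank(species): 1, -3, 0, 2, 0; Σd² = 14
ρ = 1 − 6Σd² / [n(n²−1)] = 1 − 6×14 / (5×24) = 1 − 84/120 ≈ 0.300

0.300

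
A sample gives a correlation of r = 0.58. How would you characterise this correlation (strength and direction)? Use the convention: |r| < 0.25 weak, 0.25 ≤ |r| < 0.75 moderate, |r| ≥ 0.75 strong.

moderate positive

r = 0.58 > 0 so the relationship is positive.
|r| = 0.58, which falls in the moderate range.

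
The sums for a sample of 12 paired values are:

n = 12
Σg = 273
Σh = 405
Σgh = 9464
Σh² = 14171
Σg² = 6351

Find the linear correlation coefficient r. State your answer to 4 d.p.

r = (nΣgh − ΣgΣh) / √[(nΣg² − (Σg)²)(nΣh² − (Σh)²)]
Numerator: 12×9464 − 273×405 = 3003
Denominator: √[(76212 − 74529)(170052 − 164025)] = √[1683 × 6027] = 3184.8769
r = 3003 / 3184.8769 ≈ 0.9429

0.9429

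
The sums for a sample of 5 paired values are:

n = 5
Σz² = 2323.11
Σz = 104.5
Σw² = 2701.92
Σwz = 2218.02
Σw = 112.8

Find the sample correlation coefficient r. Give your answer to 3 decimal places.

-0.944

r = (nΣwz − ΣwΣz) / √[(nΣw² − (Σw)²)(nΣz² − (Σz)²)]
Numerator: 5×2218.02 − 112.8×104.5 = -697.5
Denominator: √[(13509.6 − 12723.84)(11615.55 − 10920.25)] = √[785.76 × 695.3] = 739.1474
r = -697.5 / 739.1474 ≈ -0.944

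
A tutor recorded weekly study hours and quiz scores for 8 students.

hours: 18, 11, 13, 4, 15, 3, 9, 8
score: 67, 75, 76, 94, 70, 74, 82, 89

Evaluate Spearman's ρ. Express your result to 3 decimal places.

-0.619

Rank hours: 8, 5, 6, 2, 7, 1, 4, 3
Rank score: 1, 4, 5, 8, 2, 3, 6, 7
d = rank(hours) − rank(score): 7, 1, 1, -6, 5, -2, -2, -4; Σd² = 136
ρ = 1 − 6Σd² / [n(n²−1)] = 1 − 6×136 / (8×63) = 1 − 816/504 ≈ -0.619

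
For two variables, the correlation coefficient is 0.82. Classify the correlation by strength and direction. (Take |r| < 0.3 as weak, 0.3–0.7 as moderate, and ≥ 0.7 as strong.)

r = 0.82 > 0 so the relationship is positive.
|r| = 0.82, which falls in the strong range.

strong positive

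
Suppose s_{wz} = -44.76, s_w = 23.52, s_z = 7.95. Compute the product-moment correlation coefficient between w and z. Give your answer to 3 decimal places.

r = Cov(w,z) / (s_w · s_z) = -44.76 / (23.52 × 7.95)
  = -44.76 / 186.9840 ≈ -0.239

-0.239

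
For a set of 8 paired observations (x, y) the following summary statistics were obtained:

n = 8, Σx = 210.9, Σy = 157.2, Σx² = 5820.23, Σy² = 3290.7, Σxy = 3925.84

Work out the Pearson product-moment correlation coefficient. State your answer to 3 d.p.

r = (nΣxy − ΣxΣy) / √[(nΣx² − (Σx)²)(nΣy² − (Σy)²)]
Numerator: 8×3925.84 − 210.9×157.2 = -1746.76
Denominator: √[(46561.84 − 44478.81)(26325.6 − 24711.84)] = √[2083.03 × 1613.76] = 1833.4423
r = -1746.76 / 1833.4423 ≈ -0.953

-0.953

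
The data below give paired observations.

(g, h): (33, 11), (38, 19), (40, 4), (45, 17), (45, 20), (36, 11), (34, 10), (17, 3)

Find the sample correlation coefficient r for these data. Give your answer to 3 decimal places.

0.691

n = 8, Σg = 288, Σh = 95, Σg² = 10924, Σh² = 1417, Σgh = 3697
nΣgh − ΣgΣh = 29576 − 27360 = 2216
nΣg² − (Σg)² = 87392 − 82944 = 4448; nΣh² − (Σh)² = 11336 − 9025 = 2311
r = 2216 / √(4448 × 2311) = 2216 / 3206.1391 ≈ 0.691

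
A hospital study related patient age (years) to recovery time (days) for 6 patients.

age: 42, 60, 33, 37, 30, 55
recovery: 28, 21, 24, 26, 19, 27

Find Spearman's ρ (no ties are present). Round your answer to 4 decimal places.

0.3714

Rank age: 4, 6, 2, 3, 1, 5
Rank recovery: 6, 2, 3, 4, 1, 5
d = rank(age) − rank(recovery): -2, 4, -1, -1, 0, 0; Σd² = 22
ρ = 1 − 6Σd² / [n(n²−1)] = 1 − 6×22 / (6×35) = 1 − 132/210 ≈ 0.3714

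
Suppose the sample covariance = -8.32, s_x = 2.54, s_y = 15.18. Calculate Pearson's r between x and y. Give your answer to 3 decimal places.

r = Cov(x,y) / (s_x · s_y) = -8.32 / (2.54 × 15.18)
  = -8.32 / 38.5572 ≈ -0.216

-0.216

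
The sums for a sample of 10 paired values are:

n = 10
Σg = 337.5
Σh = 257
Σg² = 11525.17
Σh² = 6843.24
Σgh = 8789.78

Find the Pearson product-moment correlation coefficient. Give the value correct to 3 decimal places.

r = (nΣgh − ΣgΣh) / √[(nΣg² − (Σg)²)(nΣh² − (Σh)²)]
Numerator: 10×8789.78 − 337.5×257 = 1160.3
Denominator: √[(115251.7 − 113906.25)(68432.4 − 66049)] = √[1345.45 × 2383.4] = 1790.7388
r = 1160.3 / 1790.7388 ≈ 0.648

0.648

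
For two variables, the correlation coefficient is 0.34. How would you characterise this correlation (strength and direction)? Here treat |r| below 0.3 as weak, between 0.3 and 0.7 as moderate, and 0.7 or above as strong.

r = 0.34 > 0 so the relationship is positive.
|r| = 0.34, which falls in the moderate range.

moderate positive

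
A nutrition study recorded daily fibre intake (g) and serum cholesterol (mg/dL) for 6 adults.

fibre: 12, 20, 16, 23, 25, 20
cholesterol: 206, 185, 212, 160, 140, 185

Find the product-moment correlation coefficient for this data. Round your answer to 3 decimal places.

-0.915

n = 6, Σx = 116, Σy = 1088, Σx² = 2354, Σy² = 201030, Σxy = 20444
nΣxy − ΣxΣy = 122664 − 126208 = -3544
nΣx² − (Σx)² = 14124 − 13456 = 668; nΣy² − (Σy)² = 1206180 − 1183744 = 22436
r = -3544 / √(668 × 22436) = -3544 / 3871.3367 ≈ -0.915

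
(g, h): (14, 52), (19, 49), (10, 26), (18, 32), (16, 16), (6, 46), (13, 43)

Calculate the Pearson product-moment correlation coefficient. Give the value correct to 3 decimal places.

-0.094

n = 7, Σg = 96, Σh = 264, Σg² = 1442, Σh² = 11026, Σgh = 3586
nΣgh − ΣgΣh = 25102 − 25344 = -242
nΣg² − (Σg)² = 10094 − 9216 = 878; nΣh² − (Σh)² = 77182 − 69696 = 7486
r = -242 / √(878 × 7486) = -242 / 2563.7293 ≈ -0.094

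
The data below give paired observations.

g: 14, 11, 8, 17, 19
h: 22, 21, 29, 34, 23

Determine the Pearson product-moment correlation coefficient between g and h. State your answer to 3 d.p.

n = 5, Σg = 69, Σh = 129, Σg² = 1031, Σh² = 3451, Σgh = 1786
nΣgh − ΣgΣh = 8930 − 8901 = 29
nΣg² − (Σg)² = 5155 − 4761 = 394; nΣh² − (Σh)² = 17255 − 16641 = 614
r = 29 / √(394 × 614) = 29 / 491.8496 ≈ 0.059

0.059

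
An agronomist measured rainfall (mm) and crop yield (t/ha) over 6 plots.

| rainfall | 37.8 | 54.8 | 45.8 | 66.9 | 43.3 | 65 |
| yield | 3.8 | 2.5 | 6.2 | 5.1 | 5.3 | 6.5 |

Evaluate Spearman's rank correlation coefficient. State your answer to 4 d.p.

Rank rainfall: 1, 4, 3, 6, 2, 5
Rank yield: 2, 1, 5, 3, 4, 6
d = rank(rainfall) − rank(yield): -1, 3, -2, 3, -2, -1; Σd² = 28
ρ = 1 − 6Σd² / [n(n²−1)] = 1 − 6×28 / (6×35) = 1 − 168/210 ≈ 0.2000

0.2000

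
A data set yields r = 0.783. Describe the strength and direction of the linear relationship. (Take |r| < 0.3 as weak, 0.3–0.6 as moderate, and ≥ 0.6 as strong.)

strong positive

r = 0.783 > 0 so the relationship is positive.
|r| = 0.783, which falls in the strong range.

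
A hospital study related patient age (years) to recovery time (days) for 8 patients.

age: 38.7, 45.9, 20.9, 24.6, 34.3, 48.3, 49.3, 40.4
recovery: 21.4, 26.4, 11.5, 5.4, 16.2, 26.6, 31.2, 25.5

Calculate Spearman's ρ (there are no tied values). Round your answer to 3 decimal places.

0.976

Rank age: 4, 6, 1, 2, 3, 7, 8, 5
Rank recovery: 4, 6, 2, 1, 3, 7, 8, 5
d = rank(age) − rank(recovery): 0, 0, -1, 1, 0, 0, 0, 0; Σd² = 2
ρ = 1 − 6Σd² / [n(n²−1)] = 1 − 6×2 / (8×63) = 1 − 12/504 ≈ 0.976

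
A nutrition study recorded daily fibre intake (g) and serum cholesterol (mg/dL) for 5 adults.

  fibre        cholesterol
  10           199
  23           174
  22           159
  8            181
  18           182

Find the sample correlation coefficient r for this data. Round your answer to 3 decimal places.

-0.717

n = 5, Σx = 81, Σy = 895, Σx² = 1501, Σy² = 161043, Σxy = 14214
nΣxy − ΣxΣy = 71070 − 72495 = -1425
nΣx² − (Σx)² = 7505 − 6561 = 944; nΣy² − (Σy)² = 805215 − 801025 = 4190
r = -1425 / √(944 × 4190) = -1425 / 1988.8087 ≈ -0.717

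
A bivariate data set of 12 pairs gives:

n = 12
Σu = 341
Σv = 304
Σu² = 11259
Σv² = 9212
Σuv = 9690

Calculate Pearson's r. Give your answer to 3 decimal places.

0.683

r = (nΣuv − ΣuΣv) / √[(nΣu² − (Σu)²)(nΣv² − (Σv)²)]
Numerator: 12×9690 − 341×304 = 12616
Denominator: √[(135108 − 116281)(110544 − 92416)] = √[18827 × 18128] = 18474.1943
r = 12616 / 18474.1943 ≈ 0.683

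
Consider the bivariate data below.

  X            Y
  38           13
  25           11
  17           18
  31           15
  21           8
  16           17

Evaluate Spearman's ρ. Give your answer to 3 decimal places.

Rank X: 6, 4, 2, 5, 3, 1
Rank Y: 3, 2, 6, 4, 1, 5
d = rank(X) − rank(Y): 3, 2, -4, 1, 2, -4; Σd² = 50
ρ = 1 − 6Σd² / [n(n²−1)] = 1 − 6×50 / (6×35) = 1 − 300/210 ≈ -0.429

-0.429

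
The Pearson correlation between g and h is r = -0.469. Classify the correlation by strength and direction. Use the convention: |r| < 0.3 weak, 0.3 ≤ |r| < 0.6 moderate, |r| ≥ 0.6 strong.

r = -0.469 < 0 so the relationship is negative.
|r| = 0.469, which falls in the moderate range.

moderate negative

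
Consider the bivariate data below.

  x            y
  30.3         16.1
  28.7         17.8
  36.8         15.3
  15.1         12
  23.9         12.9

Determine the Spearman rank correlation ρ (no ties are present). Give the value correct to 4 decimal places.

Rank x: 4, 3, 5, 1, 2
Rank y: 4, 5, 3, 1, 2
d = rank(x) − rank(y): 0, -2, 2, 0, 0; Σd² = 8
ρ = 1 − 6Σd² / [n(n²−1)] = 1 − 6×8 / (5×24) = 1 − 48/120 ≈ 0.6000

0.6000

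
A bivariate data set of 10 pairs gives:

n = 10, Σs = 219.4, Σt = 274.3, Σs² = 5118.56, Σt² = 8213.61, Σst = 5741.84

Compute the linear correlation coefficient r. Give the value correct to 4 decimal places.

r = (nΣst − ΣsΣt) / √[(nΣs² − (Σs)²)(nΣt² − (Σt)²)]
Numerator: 10×5741.84 − 219.4×274.3 = -2763.02
Denominator: √[(51185.6 − 48136.36)(82136.1 − 75240.49)] = √[3049.24 × 6895.61] = 4585.4520
r = -2763.02 / 4585.4520 ≈ -0.6026

-0.6026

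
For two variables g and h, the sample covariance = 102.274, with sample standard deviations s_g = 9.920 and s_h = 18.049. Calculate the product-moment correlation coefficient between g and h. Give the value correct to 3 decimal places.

0.571

r = Cov(g,h) / (s_g · s_h) = 102.274 / (9.920 × 18.049)
  = 102.274 / 179.0461 ≈ 0.571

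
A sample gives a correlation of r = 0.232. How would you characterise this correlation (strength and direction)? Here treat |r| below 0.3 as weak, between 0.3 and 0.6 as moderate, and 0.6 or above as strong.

weak positive

r = 0.232 > 0 so the relationship is positive.
|r| = 0.232, which falls in the weak range.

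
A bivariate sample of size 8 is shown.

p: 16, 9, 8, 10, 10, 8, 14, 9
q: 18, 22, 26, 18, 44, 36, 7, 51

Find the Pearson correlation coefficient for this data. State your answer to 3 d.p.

-0.568

n = 8, Σp = 84, Σq = 222, Σp² = 942, Σq² = 7690, Σpq = 2159
nΣpq − ΣpΣq = 17272 − 18648 = -1376
nΣp² − (Σp)² = 7536 − 7056 = 480; nΣq² − (Σq)² = 61520 − 49284 = 12236
r = -1376 / √(480 × 12236) = -1376 / 2423.4851 ≈ -0.568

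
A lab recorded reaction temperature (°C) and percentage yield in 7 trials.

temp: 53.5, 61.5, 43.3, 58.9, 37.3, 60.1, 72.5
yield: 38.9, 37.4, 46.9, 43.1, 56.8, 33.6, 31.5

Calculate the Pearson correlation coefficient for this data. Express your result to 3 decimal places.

-0.917

n = 7, Σx = 387.1, Σy = 288.2, Σx² = 22248.15, Σy² = 12316.64, Σxy = 15372.36
nΣxy − ΣxΣy = 107606.52 − 111562.22 = -3955.7
nΣx² − (Σx)² = 155737.05 − 149846.41 = 5890.64; nΣy² − (Σy)² = 86216.48 − 83059.24 = 3157.24
r = -3955.7 / √(5890.64 × 3157.24) = -3955.7 / 4312.5589 ≈ -0.917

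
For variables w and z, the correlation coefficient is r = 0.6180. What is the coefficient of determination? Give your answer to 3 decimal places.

r² = (0.6180)² = 0.382

0.382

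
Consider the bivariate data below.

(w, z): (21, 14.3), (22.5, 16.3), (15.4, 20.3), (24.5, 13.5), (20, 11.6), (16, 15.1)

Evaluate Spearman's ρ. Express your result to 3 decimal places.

-0.429

Rank w: 4, 5, 1, 6, 3, 2
Rank z: 3, 5, 6, 2, 1, 4
d = rank(w) − rank(z): 1, 0, -5, 4, 2, -2; Σd² = 50
ρ = 1 − 6Σd² / [n(n²−1)] = 1 − 6×50 / (6×35) = 1 − 300/210 ≈ -0.429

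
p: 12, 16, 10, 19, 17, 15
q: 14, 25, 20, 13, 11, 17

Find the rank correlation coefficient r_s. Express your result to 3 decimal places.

-0.543

Rank p: 2, 4, 1, 6, 5, 3
Rank q: 3, 6, 5, 2, 1, 4
d = rank(p) − rank(q): -1, -2, -4, 4, 4, -1; Σd² = 54
ρ = 1 − 6Σd² / [n(n²−1)] = 1 − 6×54 / (6×35) = 1 − 324/210 ≈ -0.543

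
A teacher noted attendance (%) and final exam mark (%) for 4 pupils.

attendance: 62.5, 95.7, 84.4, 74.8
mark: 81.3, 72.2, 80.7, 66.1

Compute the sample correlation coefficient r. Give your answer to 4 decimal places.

n = 4, Σx = 317.4, Σy = 300.3, Σx² = 25783.14, Σy² = 22704.23, Σxy = 23746.15
nΣxy − ΣxΣy = 94984.6 − 95315.22 = -330.62
nΣx² − (Σx)² = 103132.56 − 100742.76 = 2389.8; nΣy² − (Σy)² = 90816.92 − 90180.09 = 636.83
r = -330.62 / √(2389.8 × 636.83) = -330.62 / 1233.6516 ≈ -0.2680

-0.2680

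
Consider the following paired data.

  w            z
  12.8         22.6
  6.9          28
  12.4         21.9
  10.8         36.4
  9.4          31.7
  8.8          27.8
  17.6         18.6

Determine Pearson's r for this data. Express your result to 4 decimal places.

n = 7, Σw = 78.7, Σz = 187, Σw² = 957.41, Σz² = 5223.02, Σwz = 2017.14
nΣwz − ΣwΣz = 14119.98 − 14716.9 = -596.92
nΣw² − (Σw)² = 6701.87 − 6193.69 = 508.18; nΣz² − (Σz)² = 36561.14 − 34969 = 1592.14
r = -596.92 / √(508.18 × 1592.14) = -596.92 / 899.4964 ≈ -0.6636

-0.6636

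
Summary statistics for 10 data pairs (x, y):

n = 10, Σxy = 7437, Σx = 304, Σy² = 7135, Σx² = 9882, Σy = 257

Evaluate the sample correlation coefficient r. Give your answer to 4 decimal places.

-0.6450

r = (nΣxy − ΣxΣy) / √[(nΣx² − (Σx)²)(nΣy² − (Σy)²)]
Numerator: 10×7437 − 304×257 = -3758
Denominator: √[(98820 − 92416)(71350 − 66049)] = √[6404 × 5301] = 5826.4572
r = -3758 / 5826.4572 ≈ -0.6450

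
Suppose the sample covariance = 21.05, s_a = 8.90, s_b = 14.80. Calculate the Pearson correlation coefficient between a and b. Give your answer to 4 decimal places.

r = Cov(a,b) / (s_a · s_b) = 21.05 / (8.90 × 14.80)
  = 21.05 / 131.7200 ≈ 0.1598

0.1598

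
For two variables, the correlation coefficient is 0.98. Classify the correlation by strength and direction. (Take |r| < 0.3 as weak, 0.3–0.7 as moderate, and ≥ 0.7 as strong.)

strong positive

r = 0.98 > 0 so the relationship is positive.
|r| = 0.98, which falls in the strong range.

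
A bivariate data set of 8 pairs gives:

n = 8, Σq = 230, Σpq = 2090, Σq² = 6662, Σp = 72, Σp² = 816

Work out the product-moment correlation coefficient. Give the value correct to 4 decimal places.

0.2193

r = (nΣpq − ΣpΣq) / √[(nΣp² − (Σp)²)(nΣq² − (Σq)²)]
Numerator: 8×2090 − 72×230 = 160
Denominator: √[(6528 − 5184)(53296 − 52900)] = √[1344 × 396] = 729.5368
r = 160 / 729.5368 ≈ 0.2193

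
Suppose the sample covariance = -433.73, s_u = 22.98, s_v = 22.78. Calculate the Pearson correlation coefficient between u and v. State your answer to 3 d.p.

-0.829

r = Cov(u,v) / (s_u · s_v) = -433.73 / (22.98 × 22.78)
  = -433.73 / 523.4844 ≈ -0.829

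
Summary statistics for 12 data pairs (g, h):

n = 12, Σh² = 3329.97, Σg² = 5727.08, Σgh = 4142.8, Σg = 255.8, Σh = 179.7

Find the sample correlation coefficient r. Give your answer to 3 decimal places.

0.746

r = (nΣgh − ΣgΣh) / √[(nΣg² − (Σg)²)(nΣh² − (Σh)²)]
Numerator: 12×4142.8 − 255.8×179.7 = 3746.34
Denominator: √[(68724.96 − 65433.64)(39959.64 − 32292.09)] = √[3291.32 × 7667.55] = 5023.5805
r = 3746.34 / 5023.5805 ≈ 0.746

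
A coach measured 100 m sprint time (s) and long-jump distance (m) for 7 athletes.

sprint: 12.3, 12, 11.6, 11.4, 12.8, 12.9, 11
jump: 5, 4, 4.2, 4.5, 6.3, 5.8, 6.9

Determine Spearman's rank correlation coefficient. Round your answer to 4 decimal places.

Rank sprint: 5, 4, 3, 2, 6, 7, 1
Rank jump: 4, 1, 2, 3, 6, 5, 7
d = rank(sprint) − rank(jump): 1, 3, 1, -1, 0, 2, -6; Σd² = 52
ρ = 1 − 6Σd² / [n(n²−1)] = 1 − 6×52 / (7×48) = 1 − 312/336 ≈ 0.0714

0.0714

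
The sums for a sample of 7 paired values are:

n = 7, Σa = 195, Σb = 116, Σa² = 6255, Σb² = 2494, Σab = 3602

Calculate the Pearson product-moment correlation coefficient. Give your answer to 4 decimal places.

r = (nΣab − ΣaΣb) / √[(nΣa² − (Σa)²)(nΣb² − (Σb)²)]
Numerator: 7×3602 − 195×116 = 2594
Denominator: √[(43785 − 38025)(17458 − 13456)] = √[5760 × 4002] = 4801.1999
r = 2594 / 4801.1999 ≈ 0.5403

0.5403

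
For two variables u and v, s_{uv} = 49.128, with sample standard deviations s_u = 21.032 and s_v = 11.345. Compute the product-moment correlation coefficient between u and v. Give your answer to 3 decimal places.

r = Cov(u,v) / (s_u · s_v) = 49.128 / (21.032 × 11.345)
  = 49.128 / 238.6080 ≈ 0.206

0.206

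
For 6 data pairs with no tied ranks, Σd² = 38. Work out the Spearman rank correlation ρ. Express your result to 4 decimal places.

ρ = 1 − 6Σd² / [n(n²−1)] = 1 − 6×38 / (6×35)
  = 1 − 228/210 = 1 − 1.08571 ≈ -0.0857

-0.0857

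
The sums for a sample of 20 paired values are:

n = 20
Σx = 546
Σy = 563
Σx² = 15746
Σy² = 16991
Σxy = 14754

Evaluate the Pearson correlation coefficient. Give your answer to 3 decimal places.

r = (nΣxy − ΣxΣy) / √[(nΣx² − (Σx)²)(nΣy² − (Σy)²)]
Numerator: 20×14754 − 546×563 = -12318
Denominator: √[(314920 − 298116)(339820 − 316969)] = √[16804 × 22851] = 19595.6170
r = -12318 / 19595.6170 ≈ -0.629

-0.629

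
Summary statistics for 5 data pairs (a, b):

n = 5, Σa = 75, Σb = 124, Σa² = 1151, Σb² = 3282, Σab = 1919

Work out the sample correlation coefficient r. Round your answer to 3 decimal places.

r = (nΣab − ΣaΣb) / √[(nΣa² − (Σa)²)(nΣb² − (Σb)²)]
Numerator: 5×1919 − 75×124 = 295
Denominator: √[(5755 − 5625)(16410 − 15376)] = √[130 × 1034] = 366.6333
r = 295 / 366.6333 ≈ 0.805

0.805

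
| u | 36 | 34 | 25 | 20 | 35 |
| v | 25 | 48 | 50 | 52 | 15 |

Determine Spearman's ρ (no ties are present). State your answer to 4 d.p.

-0.9000

Rank u: 5, 3, 2, 1, 4
Rank v: 2, 3, 4, 5, 1
d = rank(u) − rank(v): 3, 0, -2, -4, 3; Σd² = 38
ρ = 1 − 6Σd² / [n(n²−1)] = 1 − 6×38 / (5×24) = 1 − 228/120 ≈ -0.9000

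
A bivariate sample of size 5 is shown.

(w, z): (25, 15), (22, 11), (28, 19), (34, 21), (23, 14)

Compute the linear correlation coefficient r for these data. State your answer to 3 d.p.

n = 5, Σw = 132, Σz = 80, Σw² = 3578, Σz² = 1344, Σwz = 2185
nΣwz − ΣwΣz = 10925 − 10560 = 365
nΣw² − (Σw)² = 17890 − 17424 = 466; nΣz² − (Σz)² = 6720 − 6400 = 320
r = 365 / √(466 × 320) = 365 / 386.1606 ≈ 0.945

0.945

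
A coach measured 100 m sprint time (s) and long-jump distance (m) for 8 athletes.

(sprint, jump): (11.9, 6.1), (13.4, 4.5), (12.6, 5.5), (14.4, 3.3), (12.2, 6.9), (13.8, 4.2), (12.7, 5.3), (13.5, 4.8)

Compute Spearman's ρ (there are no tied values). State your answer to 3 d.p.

Rank sprint: 1, 5, 3, 8, 2, 7, 4, 6
Rank jump: 7, 3, 6, 1, 8, 2, 5, 4
d = rank(sprint) − rank(jump): -6, 2, -3, 7, -6, 5, -1, 2; Σd² = 164
ρ = 1 − 6Σd² / [n(n²−1)] = 1 − 6×164 / (8×63) = 1 − 984/504 ≈ -0.952

-0.952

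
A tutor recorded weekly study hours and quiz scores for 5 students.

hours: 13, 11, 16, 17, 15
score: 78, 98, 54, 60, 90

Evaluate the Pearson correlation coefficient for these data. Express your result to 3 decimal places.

-0.803

n = 5, Σx = 72, Σy = 380, Σx² = 1060, Σy² = 30304, Σxy = 5326
nΣxy − ΣxΣy = 26630 − 27360 = -730
nΣx² − (Σx)² = 5300 − 5184 = 116; nΣy² − (Σy)² = 151520 − 144400 = 7120
r = -730 / √(116 × 7120) = -730 / 908.8014 ≈ -0.803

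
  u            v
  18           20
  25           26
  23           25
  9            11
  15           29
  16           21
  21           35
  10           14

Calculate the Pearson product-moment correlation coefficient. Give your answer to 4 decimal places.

0.7250

n = 8, Σu = 137, Σv = 181, Σu² = 2581, Σv² = 4525, Σuv = 3330
nΣuv − ΣuΣv = 26640 − 24797 = 1843
nΣu² − (Σu)² = 20648 − 18769 = 1879; nΣv² − (Σv)² = 36200 − 32761 = 3439
r = 1843 / √(1879 × 3439) = 1843 / 2542.0230 ≈ 0.7250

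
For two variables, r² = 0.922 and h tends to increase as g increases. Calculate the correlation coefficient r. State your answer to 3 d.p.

|r| = √0.922 = 0.960
The association is positive, so r = 0.960.

0.960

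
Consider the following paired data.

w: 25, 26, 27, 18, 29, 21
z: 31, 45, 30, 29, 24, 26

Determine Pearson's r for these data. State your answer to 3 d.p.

n = 6, Σw = 146, Σz = 185, Σw² = 3636, Σz² = 5979, Σwz = 4519
nΣwz − ΣwΣz = 27114 − 27010 = 104
nΣw² − (Σw)² = 21816 − 21316 = 500; nΣz² − (Σz)² = 35874 − 34225 = 1649
r = 104 / √(500 × 1649) = 104 / 908.0198 ≈ 0.115

0.115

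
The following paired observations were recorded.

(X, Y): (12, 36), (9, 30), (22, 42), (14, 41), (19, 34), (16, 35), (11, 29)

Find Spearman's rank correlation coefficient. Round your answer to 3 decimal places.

0.643

Rank X: 3, 1, 7, 4, 6, 5, 2
Rank Y: 5, 2, 7, 6, 3, 4, 1
d = rank(X) − rank(Y): -2, -1, 0, -2, 3, 1, 1; Σd² = 20
ρ = 1 − 6Σd² / [n(n²−1)] = 1 − 6×20 / (7×48) = 1 − 120/336 ≈ 0.643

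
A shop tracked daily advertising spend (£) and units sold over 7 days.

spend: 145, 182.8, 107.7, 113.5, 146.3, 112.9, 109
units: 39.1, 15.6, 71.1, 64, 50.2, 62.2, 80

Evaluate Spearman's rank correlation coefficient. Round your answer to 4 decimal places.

-0.8929

Rank spend: 5, 7, 1, 4, 6, 3, 2
Rank units: 2, 1, 6, 5, 3, 4, 7
d = rank(spend) − rank(units): 3, 6, -5, -1, 3, -1, -5; Σd² = 106
ρ = 1 − 6Σd² / [n(n²−1)] = 1 − 6×106 / (7×48) = 1 − 636/336 ≈ -0.8929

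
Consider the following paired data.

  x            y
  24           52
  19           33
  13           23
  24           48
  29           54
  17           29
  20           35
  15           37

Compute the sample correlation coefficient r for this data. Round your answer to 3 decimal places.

0.912

n = 8, Σx = 161, Σy = 311, Σx² = 3437, Σy² = 12977, Σxy = 6640
nΣxy − ΣxΣy = 53120 − 50071 = 3049
nΣx² − (Σx)² = 27496 − 25921 = 1575; nΣy² − (Σy)² = 103816 − 96721 = 7095
r = 3049 / √(1575 × 7095) = 3049 / 3342.8468 ≈ 0.912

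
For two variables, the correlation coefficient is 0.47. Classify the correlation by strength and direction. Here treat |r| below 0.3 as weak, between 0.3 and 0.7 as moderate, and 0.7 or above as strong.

moderate positive

r = 0.47 > 0 so the relationship is positive.
|r| = 0.47, which falls in the moderate range.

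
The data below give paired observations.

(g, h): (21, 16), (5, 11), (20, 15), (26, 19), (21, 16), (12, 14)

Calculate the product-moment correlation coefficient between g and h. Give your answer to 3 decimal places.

0.961

n = 6, Σg = 105, Σh = 91, Σg² = 2127, Σh² = 1415, Σgh = 1689
nΣgh − ΣgΣh = 10134 − 9555 = 579
nΣg² − (Σg)² = 12762 − 11025 = 1737; nΣh² − (Σh)² = 8490 − 8281 = 209
r = 579 / √(1737 × 209) = 579 / 602.5222 ≈ 0.961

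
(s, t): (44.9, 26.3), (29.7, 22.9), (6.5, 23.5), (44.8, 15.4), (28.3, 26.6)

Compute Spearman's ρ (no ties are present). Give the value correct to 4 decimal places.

-0.2000

Rank s: 5, 3, 1, 4, 2
Rank t: 4, 2, 3, 1, 5
d = rank(s) − rank(t): 1, 1, -2, 3, -3; Σd² = 24
ρ = 1 − 6Σd² / [n(n²−1)] = 1 − 6×24 / (5×24) = 1 − 144/120 ≈ -0.2000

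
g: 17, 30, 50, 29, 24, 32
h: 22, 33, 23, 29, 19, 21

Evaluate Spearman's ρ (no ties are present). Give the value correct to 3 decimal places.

0.257

Rank g: 1, 4, 6, 3, 2, 5
Rank h: 3, 6, 4, 5, 1, 2
d = rank(g) − rank(h): -2, -2, 2, -2, 1, 3; Σd² = 26
ρ = 1 − 6Σd² / [n(n²−1)] = 1 − 6×26 / (6×35) = 1 − 156/210 ≈ 0.257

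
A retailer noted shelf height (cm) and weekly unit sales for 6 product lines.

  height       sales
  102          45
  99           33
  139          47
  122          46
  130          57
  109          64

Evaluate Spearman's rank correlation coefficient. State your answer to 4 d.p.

0.6000

Rank height: 2, 1, 6, 4, 5, 3
Rank sales: 2, 1, 4, 3, 5, 6
d = rank(height) − rank(sales): 0, 0, 2, 1, 0, -3; Σd² = 14
ρ = 1 − 6Σd² / [n(n²−1)] = 1 − 6×14 / (6×35) = 1 − 84/210 ≈ 0.6000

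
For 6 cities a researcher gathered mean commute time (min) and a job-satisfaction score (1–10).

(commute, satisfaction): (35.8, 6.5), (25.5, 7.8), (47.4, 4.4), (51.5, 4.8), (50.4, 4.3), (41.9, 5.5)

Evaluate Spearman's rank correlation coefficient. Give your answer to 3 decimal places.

Rank commute: 2, 1, 4, 6, 5, 3
Rank satisfaction: 5, 6, 2, 3, 1, 4
d = rank(commute) − rank(satisfaction): -3, -5, 2, 3, 4, -1; Σd² = 64
ρ = 1 − 6Σd² / [n(n²−1)] = 1 − 6×64 / (6×35) = 1 − 384/210 ≈ -0.829

-0.829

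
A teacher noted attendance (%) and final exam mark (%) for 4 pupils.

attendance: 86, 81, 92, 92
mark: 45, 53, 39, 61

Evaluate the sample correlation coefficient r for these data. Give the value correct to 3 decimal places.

n = 4, Σx = 351, Σy = 198, Σx² = 30885, Σy² = 10076, Σxy = 17363
nΣxy − ΣxΣy = 69452 − 69498 = -46
nΣx² − (Σx)² = 123540 − 123201 = 339; nΣy² − (Σy)² = 40304 − 39204 = 1100
r = -46 / √(339 × 1100) = -46 / 610.6554 ≈ -0.075

-0.075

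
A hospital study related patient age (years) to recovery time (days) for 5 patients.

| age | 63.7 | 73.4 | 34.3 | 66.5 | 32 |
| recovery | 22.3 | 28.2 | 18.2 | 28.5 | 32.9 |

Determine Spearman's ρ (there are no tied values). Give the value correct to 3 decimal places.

-0.100

Rank age: 3, 5, 2, 4, 1
Rank recovery: 2, 3, 1, 4, 5
d = rank(age) − rank(recovery): 1, 2, 1, 0, -4; Σd² = 22
ρ = 1 − 6Σd² / [n(n²−1)] = 1 − 6×22 / (5×24) = 1 − 132/120 ≈ -0.100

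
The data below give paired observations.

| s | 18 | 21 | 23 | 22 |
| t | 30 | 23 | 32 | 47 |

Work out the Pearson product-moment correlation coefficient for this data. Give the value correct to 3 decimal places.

0.321

n = 4, Σs = 84, Σt = 132, Σs² = 1778, Σt² = 4662, Σst = 2793
nΣst − ΣsΣt = 11172 − 11088 = 84
nΣs² − (Σs)² = 7112 − 7056 = 56; nΣt² − (Σt)² = 18648 − 17424 = 1224
r = 84 / √(56 × 1224) = 84 / 261.8091 ≈ 0.321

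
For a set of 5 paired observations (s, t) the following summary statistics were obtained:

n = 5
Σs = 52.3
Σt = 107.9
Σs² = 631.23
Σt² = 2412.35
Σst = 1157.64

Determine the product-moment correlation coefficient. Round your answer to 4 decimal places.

r = (nΣst − ΣsΣt) / √[(nΣs² − (Σs)²)(nΣt² − (Σt)²)]
Numerator: 5×1157.64 − 52.3×107.9 = 145.03
Denominator: √[(3156.15 − 2735.29)(12061.75 − 11642.41)] = √[420.86 × 419.34] = 420.0993
r = 145.03 / 420.0993 ≈ 0.3452

0.3452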